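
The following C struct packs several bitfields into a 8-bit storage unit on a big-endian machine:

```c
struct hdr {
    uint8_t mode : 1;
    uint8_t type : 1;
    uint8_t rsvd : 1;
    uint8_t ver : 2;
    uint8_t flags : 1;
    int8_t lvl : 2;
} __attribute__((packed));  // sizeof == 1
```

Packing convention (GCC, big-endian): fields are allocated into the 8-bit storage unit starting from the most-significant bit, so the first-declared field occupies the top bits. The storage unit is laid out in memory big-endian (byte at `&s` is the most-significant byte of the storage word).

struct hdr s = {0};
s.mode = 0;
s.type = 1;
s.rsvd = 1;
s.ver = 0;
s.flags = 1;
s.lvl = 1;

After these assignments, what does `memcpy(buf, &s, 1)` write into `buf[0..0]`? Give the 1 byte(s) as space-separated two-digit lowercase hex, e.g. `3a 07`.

65

mode (1b) val=0 bits=0x0 at bit 7: 0x00
type (1b) val=1 bits=0x1 at bit 6: 0x40
rsvd (1b) val=1 bits=0x1 at bit 5: 0x60
ver (2b) val=0 bits=0x0 at bit 3: 0x60
flags (1b) val=1 bits=0x1 at bit 2: 0x64
lvl (2b) val=1 bits=0x1 at bit 0: 0x65
word = 0x65 → big-endian bytes:
  [0]=0x65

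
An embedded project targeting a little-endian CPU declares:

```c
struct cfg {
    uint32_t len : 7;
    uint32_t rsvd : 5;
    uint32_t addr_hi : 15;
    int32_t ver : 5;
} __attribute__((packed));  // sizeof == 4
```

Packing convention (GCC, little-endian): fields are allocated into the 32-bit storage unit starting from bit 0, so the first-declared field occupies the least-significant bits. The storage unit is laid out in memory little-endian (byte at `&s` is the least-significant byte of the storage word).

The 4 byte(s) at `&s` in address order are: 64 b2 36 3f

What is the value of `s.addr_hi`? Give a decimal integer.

29547

[0]=0x64 [1]=0xb2 [2]=0x36 [3]=0x3f (little-endian) → word 0x3f36b264
len:7 @ bit 0 → (0x3f36b264>>0)&0x7f = 0x64
rsvd:5 @ bit 7 → (0x3f36b264>>7)&0x1f = 0x4
addr_hi:15 @ bit 12 → (0x3f36b264>>12)&0x7fff = 0x736b  ←
ver:5 @ bit 27 → (0x3f36b264>>27)&0x1f = 0x7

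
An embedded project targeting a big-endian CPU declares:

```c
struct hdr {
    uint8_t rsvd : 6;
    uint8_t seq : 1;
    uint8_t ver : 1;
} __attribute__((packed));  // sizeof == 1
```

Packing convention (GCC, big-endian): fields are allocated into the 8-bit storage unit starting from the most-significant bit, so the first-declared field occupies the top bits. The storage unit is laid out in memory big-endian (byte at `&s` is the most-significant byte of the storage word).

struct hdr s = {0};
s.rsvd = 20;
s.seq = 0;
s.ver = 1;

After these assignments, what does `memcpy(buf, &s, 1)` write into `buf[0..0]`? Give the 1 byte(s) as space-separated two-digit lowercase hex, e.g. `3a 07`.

rsvd:6 = 20 → 0x14 << 2 → word 0x50
seq:1 = 0 → 0x0 << 1 → word 0x50
ver:1 = 1 → 0x1 << 0 → word 0x51
word = 0x51 → big-endian bytes:
  [0]=0x51

51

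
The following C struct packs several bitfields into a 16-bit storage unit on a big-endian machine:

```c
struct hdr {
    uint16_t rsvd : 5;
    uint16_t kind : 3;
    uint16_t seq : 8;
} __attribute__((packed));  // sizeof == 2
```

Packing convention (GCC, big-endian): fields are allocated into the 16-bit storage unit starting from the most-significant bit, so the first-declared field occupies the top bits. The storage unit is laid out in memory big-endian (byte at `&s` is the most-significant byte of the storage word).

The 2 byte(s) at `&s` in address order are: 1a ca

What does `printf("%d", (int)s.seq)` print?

202

[0]=0x1a [1]=0xca (big-endian) → word 0x1aca
rsvd:5 @ bit 11 → (0x1aca>>11)&0x1f = 0x3
kind:3 @ bit 8 → (0x1aca>>8)&0x7 = 0x2
seq:8 @ bit 0 → (0x1aca>>0)&0xff = 0xca  ←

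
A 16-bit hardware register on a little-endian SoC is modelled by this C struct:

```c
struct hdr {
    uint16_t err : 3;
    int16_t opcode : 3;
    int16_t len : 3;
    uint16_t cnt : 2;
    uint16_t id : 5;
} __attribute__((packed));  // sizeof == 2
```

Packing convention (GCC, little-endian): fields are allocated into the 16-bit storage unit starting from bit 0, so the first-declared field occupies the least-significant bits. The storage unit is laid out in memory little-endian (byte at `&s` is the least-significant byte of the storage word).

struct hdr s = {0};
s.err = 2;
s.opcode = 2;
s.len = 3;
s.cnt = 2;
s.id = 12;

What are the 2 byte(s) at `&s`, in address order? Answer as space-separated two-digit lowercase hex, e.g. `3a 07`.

[0+:3] err=2 & 0x7 = 0x2; word=0x0002
[3+:3] opcode=2 & 0x7 = 0x2; word=0x0012
[6+:3] len=3 & 0x7 = 0x3; word=0x00d2
[9+:2] cnt=2 & 0x3 = 0x2; word=0x04d2
[11+:5] id=12 & 0x1f = 0xc; word=0x64d2
word = 0x64d2 → little-endian bytes:
  [0]=0xd2  [1]=0x64

d2 64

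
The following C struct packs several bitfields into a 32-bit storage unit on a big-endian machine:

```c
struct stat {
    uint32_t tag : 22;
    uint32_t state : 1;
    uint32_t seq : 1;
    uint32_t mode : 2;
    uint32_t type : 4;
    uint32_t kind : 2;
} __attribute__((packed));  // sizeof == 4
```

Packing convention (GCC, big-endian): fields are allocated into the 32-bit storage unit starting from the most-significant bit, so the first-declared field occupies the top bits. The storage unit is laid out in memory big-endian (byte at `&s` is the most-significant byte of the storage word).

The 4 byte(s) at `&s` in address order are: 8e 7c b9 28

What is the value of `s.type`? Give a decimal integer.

10

[0]=0x8e [1]=0x7c [2]=0xb9 [3]=0x28 (big-endian) → word 0x8e7cb928
tag [10+:22] = (word>>10) & 0x3fffff = 2334510
state [9+:1] = (word>>9) & 0x1 = 0
seq [8+:1] = (word>>8) & 0x1 = 1
mode [6+:2] = (word>>6) & 0x3 = 0
type [2+:4] = (word>>2) & 0xf = 10  ←
kind [0+:2] = (word>>0) & 0x3 = 0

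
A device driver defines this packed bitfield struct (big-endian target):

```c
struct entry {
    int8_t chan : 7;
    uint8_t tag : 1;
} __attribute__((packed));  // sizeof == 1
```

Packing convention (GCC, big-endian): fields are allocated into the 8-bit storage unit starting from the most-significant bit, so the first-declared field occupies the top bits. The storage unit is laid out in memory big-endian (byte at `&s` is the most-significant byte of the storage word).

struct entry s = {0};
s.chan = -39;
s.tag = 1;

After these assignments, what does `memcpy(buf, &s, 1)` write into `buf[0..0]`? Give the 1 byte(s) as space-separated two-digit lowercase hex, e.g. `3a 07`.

b3

chan (7b) val=-39 bits=0x59 at bit 1: 0xb2
tag (1b) val=1 bits=0x1 at bit 0: 0xb3
word = 0xb3 → big-endian bytes:
  [0]=0xb3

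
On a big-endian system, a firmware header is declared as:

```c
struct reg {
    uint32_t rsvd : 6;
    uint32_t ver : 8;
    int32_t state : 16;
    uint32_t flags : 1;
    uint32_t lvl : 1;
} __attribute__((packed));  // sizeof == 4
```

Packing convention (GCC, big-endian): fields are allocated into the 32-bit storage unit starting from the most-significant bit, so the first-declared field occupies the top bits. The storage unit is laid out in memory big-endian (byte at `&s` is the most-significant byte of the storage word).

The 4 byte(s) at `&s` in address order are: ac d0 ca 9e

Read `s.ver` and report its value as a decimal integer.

[0]=0xac [1]=0xd0 [2]=0xca [3]=0x9e (big-endian) → word 0xacd0ca9e
rsvd:6 @ bit 26 → (0xacd0ca9e>>26)&0x3f = 0x2b
ver:8 @ bit 18 → (0xacd0ca9e>>18)&0xff = 0x34  ←
state:16 @ bit 2 → (0xacd0ca9e>>2)&0xffff = 0x32a7
flags:1 @ bit 1 → (0xacd0ca9e>>1)&0x1 = 0x1
lvl:1 @ bit 0 → (0xacd0ca9e>>0)&0x1 = 0x0

52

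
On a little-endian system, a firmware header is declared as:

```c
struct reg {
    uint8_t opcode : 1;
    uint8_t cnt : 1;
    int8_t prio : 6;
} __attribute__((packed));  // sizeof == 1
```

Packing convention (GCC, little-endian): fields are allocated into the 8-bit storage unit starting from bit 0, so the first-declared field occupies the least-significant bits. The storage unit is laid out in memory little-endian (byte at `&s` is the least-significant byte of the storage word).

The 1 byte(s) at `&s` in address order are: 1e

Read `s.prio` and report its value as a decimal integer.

7

[0]=0x1e (little-endian) → word 0x1e
opcode [0+:1] = (word>>0) & 0x1 = 0
cnt [1+:1] = (word>>1) & 0x1 = 1
prio [2+:6] = (word>>2) & 0x3f = 7  ←
prio signed 6b, MSB=0: value = 7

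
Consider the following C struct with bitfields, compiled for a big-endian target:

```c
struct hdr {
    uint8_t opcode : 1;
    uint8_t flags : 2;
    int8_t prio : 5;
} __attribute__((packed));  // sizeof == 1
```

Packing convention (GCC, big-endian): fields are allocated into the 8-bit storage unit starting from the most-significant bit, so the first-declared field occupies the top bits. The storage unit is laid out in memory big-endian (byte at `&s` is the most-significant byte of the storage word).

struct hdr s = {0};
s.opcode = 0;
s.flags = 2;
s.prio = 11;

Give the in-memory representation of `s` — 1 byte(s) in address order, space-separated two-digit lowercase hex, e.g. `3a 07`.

4b

opcode:1 = 0 → 0x0 << 7 → word 0x00
flags:2 = 2 → 0x2 << 5 → word 0x40
prio:5 = 11 → 0xb << 0 → word 0x4b
word = 0x4b → big-endian bytes:
  [0]=0x4b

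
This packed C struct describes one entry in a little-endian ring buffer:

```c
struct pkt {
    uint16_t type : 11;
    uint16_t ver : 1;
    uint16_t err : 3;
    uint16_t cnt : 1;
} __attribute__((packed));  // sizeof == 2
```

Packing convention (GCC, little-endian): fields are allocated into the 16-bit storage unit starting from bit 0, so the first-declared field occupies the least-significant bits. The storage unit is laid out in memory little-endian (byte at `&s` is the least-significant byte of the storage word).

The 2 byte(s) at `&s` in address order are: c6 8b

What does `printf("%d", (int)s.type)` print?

[0]=0xc6 [1]=0x8b (little-endian) → word 0x8bc6
type:11 @ bit 0 → (0x8bc6>>0)&0x7ff = 0x3c6  ←
ver:1 @ bit 11 → (0x8bc6>>11)&0x1 = 0x1
err:3 @ bit 12 → (0x8bc6>>12)&0x7 = 0x0
cnt:1 @ bit 15 → (0x8bc6>>15)&0x1 = 0x1

966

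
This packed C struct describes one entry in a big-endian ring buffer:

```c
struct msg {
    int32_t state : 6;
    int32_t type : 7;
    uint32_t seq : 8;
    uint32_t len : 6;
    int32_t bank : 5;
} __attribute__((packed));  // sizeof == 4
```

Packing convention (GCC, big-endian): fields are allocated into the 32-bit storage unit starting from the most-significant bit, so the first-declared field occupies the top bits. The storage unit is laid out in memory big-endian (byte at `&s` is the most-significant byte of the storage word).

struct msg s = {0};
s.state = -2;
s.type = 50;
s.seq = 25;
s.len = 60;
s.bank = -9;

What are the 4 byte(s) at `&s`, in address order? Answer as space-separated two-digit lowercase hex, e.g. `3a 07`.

[26+:6] state=-2 & 0x3f = 0x3e; word=0xf8000000
[19+:7] type=50 & 0x7f = 0x32; word=0xf9900000
[11+:8] seq=25 & 0xff = 0x19; word=0xf990c800
[5+:6] len=60 & 0x3f = 0x3c; word=0xf990cf80
[0+:5] bank=-9 & 0x1f = 0x17; word=0xf990cf97
word = 0xf990cf97 → big-endian bytes:
  [0]=0xf9  [1]=0x90  [2]=0xcf  [3]=0x97

f9 90 cf 97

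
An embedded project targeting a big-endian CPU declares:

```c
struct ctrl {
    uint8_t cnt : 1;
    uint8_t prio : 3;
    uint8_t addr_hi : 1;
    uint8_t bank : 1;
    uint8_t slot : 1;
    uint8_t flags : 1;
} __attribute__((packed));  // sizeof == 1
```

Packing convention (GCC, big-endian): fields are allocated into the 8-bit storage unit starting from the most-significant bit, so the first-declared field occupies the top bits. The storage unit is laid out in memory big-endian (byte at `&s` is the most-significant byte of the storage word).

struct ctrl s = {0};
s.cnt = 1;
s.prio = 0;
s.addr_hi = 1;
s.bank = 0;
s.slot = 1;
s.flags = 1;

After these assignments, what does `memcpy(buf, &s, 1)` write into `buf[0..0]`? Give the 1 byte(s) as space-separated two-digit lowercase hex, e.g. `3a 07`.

cnt:1 = 1 → 0x1 << 7 → word 0x80
prio:3 = 0 → 0x0 << 4 → word 0x80
addr_hi:1 = 1 → 0x1 << 3 → word 0x88
bank:1 = 0 → 0x0 << 2 → word 0x88
slot:1 = 1 → 0x1 << 1 → word 0x8a
flags:1 = 1 → 0x1 << 0 → word 0x8b
word = 0x8b → big-endian bytes:
  [0]=0x8b

8b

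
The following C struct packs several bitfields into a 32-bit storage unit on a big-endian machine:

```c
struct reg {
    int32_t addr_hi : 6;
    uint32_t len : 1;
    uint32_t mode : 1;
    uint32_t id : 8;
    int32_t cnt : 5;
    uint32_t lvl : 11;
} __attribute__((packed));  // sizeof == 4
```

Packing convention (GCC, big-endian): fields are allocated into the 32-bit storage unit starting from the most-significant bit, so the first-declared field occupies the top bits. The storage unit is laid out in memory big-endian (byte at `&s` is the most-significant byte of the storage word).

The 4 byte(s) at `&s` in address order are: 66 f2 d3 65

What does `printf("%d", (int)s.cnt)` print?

[0]=0x66 [1]=0xf2 [2]=0xd3 [3]=0x65 (big-endian) → word 0x66f2d365
addr_hi [26+:6] = (word>>26) & 0x3f = 25
len [25+:1] = (word>>25) & 0x1 = 1
mode [24+:1] = (word>>24) & 0x1 = 0
id [16+:8] = (word>>16) & 0xff = 242
cnt [11+:5] = (word>>11) & 0x1f = 26  ←
lvl [0+:11] = (word>>0) & 0x7ff = 869
cnt signed 5b, MSB=1: 26 - 32 = -6

-6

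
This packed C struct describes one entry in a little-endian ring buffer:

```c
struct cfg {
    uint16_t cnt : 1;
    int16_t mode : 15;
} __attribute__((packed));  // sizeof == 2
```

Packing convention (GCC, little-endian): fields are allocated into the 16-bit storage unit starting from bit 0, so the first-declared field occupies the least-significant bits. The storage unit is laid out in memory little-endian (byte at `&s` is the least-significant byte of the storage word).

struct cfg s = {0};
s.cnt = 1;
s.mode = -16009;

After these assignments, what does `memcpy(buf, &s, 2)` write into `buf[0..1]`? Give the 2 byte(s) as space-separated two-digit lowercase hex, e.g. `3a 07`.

ef 82

cnt:1 = 1 → 0x1 << 0 → word 0x0001
mode:15 = -16009 → 0x4177 << 1 → word 0x82ef
word = 0x82ef → little-endian bytes:
  [0]=0xef  [1]=0x82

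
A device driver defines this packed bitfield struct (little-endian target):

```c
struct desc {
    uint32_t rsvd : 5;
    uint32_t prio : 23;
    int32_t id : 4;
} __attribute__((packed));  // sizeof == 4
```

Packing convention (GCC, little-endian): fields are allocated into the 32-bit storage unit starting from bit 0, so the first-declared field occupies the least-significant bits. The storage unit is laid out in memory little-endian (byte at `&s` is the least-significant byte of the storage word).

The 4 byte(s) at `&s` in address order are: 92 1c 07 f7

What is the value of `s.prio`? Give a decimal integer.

[0]=0x92 [1]=0x1c [2]=0x07 [3]=0xf7 (little-endian) → word 0xf7071c92
rsvd [0+:5] = (word>>0) & 0x1f = 18
prio [5+:23] = (word>>5) & 0x7fffff = 3684580  ←
id [28+:4] = (word>>28) & 0xf = 15

3684580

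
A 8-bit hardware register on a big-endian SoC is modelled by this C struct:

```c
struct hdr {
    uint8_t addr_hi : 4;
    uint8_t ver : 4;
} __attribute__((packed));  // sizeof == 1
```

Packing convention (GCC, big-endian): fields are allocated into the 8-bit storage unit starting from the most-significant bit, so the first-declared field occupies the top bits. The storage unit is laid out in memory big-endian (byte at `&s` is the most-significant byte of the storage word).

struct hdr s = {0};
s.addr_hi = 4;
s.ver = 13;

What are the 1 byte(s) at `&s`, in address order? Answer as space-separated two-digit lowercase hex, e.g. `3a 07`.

4d

[4+:4] addr_hi=4 & 0xf = 0x4; word=0x40
[0+:4] ver=13 & 0xf = 0xd; word=0x4d
word = 0x4d → big-endian bytes:
  [0]=0x4d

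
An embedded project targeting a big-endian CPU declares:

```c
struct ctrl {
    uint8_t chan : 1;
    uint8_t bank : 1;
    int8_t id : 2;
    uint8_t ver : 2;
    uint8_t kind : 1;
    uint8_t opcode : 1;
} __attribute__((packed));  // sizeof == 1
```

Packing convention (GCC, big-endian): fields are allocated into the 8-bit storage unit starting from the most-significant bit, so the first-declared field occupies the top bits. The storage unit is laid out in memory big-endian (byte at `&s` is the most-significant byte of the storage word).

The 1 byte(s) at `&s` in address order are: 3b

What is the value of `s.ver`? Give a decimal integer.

2

[0]=0x3b (big-endian) → word 0x3b
chan:1 @ bit 7 → (0x3b>>7)&0x1 = 0x0
bank:1 @ bit 6 → (0x3b>>6)&0x1 = 0x0
id:2 @ bit 4 → (0x3b>>4)&0x3 = 0x3
ver:2 @ bit 2 → (0x3b>>2)&0x3 = 0x2  ←
kind:1 @ bit 1 → (0x3b>>1)&0x1 = 0x1
opcode:1 @ bit 0 → (0x3b>>0)&0x1 = 0x1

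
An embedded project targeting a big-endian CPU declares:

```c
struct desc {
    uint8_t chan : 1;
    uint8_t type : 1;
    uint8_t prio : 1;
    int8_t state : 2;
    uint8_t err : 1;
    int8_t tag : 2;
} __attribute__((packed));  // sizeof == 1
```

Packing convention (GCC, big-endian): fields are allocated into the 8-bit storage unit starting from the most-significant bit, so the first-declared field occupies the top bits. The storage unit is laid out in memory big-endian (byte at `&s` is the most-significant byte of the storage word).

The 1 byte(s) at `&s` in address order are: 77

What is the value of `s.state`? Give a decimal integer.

-2

[0]=0x77 (big-endian) → word 0x77
chan:1 @ bit 7 → (0x77>>7)&0x1 = 0x0
type:1 @ bit 6 → (0x77>>6)&0x1 = 0x1
prio:1 @ bit 5 → (0x77>>5)&0x1 = 0x1
state:2 @ bit 3 → (0x77>>3)&0x3 = 0x2  ←
err:1 @ bit 2 → (0x77>>2)&0x1 = 0x1
tag:2 @ bit 0 → (0x77>>0)&0x3 = 0x3
state signed 2b, MSB=1: 2 - 4 = -2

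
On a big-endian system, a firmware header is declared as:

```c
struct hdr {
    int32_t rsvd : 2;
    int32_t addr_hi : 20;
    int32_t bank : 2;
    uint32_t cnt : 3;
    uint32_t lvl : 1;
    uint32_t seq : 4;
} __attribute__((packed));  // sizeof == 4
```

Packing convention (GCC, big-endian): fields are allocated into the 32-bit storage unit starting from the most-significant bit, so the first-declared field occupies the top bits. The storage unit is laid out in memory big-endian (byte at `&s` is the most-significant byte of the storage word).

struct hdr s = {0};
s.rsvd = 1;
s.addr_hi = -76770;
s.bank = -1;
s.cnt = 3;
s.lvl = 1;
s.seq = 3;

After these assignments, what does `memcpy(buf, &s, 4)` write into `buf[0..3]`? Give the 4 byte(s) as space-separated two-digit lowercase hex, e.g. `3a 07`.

7b 50 7b 73

rsvd (2b) val=1 bits=0x1 at bit 30: 0x40000000
addr_hi (20b) val=-76770 bits=0xed41e at bit 10: 0x7b507800
bank (2b) val=-1 bits=0x3 at bit 8: 0x7b507b00
cnt (3b) val=3 bits=0x3 at bit 5: 0x7b507b60
lvl (1b) val=1 bits=0x1 at bit 4: 0x7b507b70
seq (4b) val=3 bits=0x3 at bit 0: 0x7b507b73
word = 0x7b507b73 → big-endian bytes:
  [0]=0x7b  [1]=0x50  [2]=0x7b  [3]=0x73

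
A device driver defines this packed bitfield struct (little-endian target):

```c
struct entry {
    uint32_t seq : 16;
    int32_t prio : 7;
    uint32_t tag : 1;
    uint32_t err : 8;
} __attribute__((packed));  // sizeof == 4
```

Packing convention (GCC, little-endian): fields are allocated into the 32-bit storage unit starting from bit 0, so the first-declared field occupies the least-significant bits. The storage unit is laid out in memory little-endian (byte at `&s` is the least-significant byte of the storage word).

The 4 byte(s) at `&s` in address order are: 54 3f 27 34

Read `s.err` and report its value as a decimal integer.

[0]=0x54 [1]=0x3f [2]=0x27 [3]=0x34 (little-endian) → word 0x34273f54
seq:16 @ bit 0 → (0x34273f54>>0)&0xffff = 0x3f54
prio:7 @ bit 16 → (0x34273f54>>16)&0x7f = 0x27
tag:1 @ bit 23 → (0x34273f54>>23)&0x1 = 0x0
err:8 @ bit 24 → (0x34273f54>>24)&0xff = 0x34  ←

52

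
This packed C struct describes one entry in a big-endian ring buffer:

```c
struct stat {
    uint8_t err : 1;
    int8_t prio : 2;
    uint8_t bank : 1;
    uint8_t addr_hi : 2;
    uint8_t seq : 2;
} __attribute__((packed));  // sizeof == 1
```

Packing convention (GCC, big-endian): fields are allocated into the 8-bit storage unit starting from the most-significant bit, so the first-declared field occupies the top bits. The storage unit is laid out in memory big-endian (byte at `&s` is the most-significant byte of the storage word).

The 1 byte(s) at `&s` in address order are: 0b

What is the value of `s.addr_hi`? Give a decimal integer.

2

[0]=0x0b (big-endian) → word 0x0b
err:1 @ bit 7 → (0x0b>>7)&0x1 = 0x0
prio:2 @ bit 5 → (0x0b>>5)&0x3 = 0x0
bank:1 @ bit 4 → (0x0b>>4)&0x1 = 0x0
addr_hi:2 @ bit 2 → (0x0b>>2)&0x3 = 0x2  ←
seq:2 @ bit 0 → (0x0b>>0)&0x3 = 0x3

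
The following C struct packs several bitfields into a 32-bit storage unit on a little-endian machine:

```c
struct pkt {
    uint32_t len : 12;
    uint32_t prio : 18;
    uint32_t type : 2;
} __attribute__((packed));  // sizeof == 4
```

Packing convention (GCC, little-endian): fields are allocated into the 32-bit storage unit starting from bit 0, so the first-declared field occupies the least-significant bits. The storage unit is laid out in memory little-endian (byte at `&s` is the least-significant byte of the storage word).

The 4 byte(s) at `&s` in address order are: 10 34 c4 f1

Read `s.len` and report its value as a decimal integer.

[0]=0x10 [1]=0x34 [2]=0xc4 [3]=0xf1 (little-endian) → word 0xf1c43410
len:12 @ bit 0 → (0xf1c43410>>0)&0xfff = 0x410  ←
prio:18 @ bit 12 → (0xf1c43410>>12)&0x3ffff = 0x31c43
type:2 @ bit 30 → (0xf1c43410>>30)&0x3 = 0x3

1040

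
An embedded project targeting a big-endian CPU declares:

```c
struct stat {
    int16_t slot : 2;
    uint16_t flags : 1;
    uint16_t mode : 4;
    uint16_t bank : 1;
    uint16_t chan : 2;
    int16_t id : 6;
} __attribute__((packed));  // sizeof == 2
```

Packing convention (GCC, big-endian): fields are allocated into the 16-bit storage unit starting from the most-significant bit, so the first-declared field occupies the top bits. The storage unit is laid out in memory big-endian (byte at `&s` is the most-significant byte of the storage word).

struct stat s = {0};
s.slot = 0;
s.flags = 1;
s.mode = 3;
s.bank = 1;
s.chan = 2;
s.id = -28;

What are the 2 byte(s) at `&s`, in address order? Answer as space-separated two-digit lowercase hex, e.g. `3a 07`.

27 a4

slot:2 = 0 → 0x0 << 14 → word 0x0000
flags:1 = 1 → 0x1 << 13 → word 0x2000
mode:4 = 3 → 0x3 << 9 → word 0x2600
bank:1 = 1 → 0x1 << 8 → word 0x2700
chan:2 = 2 → 0x2 << 6 → word 0x2780
id:6 = -28 → 0x24 << 0 → word 0x27a4
word = 0x27a4 → big-endian bytes:
  [0]=0x27  [1]=0xa4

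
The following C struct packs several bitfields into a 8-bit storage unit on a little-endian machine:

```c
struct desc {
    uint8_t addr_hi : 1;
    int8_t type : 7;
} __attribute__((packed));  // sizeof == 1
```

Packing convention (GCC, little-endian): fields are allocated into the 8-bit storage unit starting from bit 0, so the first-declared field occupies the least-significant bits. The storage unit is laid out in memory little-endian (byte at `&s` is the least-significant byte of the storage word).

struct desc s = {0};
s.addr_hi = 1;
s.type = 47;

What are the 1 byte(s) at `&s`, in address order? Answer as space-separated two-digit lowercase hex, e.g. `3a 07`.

5f

addr_hi (1b) val=1 bits=0x1 at bit 0: 0x01
type (7b) val=47 bits=0x2f at bit 1: 0x5f
word = 0x5f → little-endian bytes:
  [0]=0x5f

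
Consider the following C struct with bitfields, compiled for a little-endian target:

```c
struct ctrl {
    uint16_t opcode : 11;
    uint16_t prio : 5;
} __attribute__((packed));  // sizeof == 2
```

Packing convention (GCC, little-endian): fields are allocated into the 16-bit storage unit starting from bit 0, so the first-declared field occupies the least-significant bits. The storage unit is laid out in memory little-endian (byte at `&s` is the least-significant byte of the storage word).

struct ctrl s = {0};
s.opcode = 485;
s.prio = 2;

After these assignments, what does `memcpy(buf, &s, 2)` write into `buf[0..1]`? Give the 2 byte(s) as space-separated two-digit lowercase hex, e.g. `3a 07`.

[0+:11] opcode=485 & 0x7ff = 0x1e5; word=0x01e5
[11+:5] prio=2 & 0x1f = 0x2; word=0x11e5
word = 0x11e5 → little-endian bytes:
  [0]=0xe5  [1]=0x11

e5 11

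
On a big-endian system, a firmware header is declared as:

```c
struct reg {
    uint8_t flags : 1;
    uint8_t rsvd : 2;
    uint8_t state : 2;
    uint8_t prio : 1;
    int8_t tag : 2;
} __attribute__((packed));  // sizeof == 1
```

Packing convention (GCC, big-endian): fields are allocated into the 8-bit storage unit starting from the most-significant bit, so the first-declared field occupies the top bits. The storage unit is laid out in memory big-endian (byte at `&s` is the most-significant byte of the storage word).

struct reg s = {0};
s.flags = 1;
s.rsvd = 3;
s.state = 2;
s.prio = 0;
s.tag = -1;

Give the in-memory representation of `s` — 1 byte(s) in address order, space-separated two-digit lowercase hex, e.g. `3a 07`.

flags (1b) val=1 bits=0x1 at bit 7: 0x80
rsvd (2b) val=3 bits=0x3 at bit 5: 0xe0
state (2b) val=2 bits=0x2 at bit 3: 0xf0
prio (1b) val=0 bits=0x0 at bit 2: 0xf0
tag (2b) val=-1 bits=0x3 at bit 0: 0xf3
word = 0xf3 → big-endian bytes:
  [0]=0xf3

f3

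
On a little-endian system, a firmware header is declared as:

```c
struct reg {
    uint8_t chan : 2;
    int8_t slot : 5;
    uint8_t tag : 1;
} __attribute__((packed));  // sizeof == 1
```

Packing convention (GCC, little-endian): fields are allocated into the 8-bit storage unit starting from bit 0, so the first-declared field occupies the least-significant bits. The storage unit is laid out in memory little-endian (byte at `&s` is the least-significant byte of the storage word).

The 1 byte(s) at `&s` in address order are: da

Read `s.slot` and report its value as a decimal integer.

-10

[0]=0xda (little-endian) → word 0xda
chan:2 @ bit 0 → (0xda>>0)&0x3 = 0x2
slot:5 @ bit 2 → (0xda>>2)&0x1f = 0x16  ←
tag:1 @ bit 7 → (0xda>>7)&0x1 = 0x1
slot signed 5b, MSB=1: 22 - 32 = -10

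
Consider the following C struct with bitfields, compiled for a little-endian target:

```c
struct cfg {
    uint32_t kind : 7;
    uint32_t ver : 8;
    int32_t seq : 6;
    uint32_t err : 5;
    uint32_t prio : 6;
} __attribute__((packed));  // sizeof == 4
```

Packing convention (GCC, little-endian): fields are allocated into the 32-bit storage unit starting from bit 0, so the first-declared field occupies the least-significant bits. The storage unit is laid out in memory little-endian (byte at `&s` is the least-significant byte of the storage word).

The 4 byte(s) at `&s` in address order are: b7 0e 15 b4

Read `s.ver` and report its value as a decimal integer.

[0]=0xb7 [1]=0x0e [2]=0x15 [3]=0xb4 (little-endian) → word 0xb4150eb7
kind [0+:7] = (word>>0) & 0x7f = 55
ver [7+:8] = (word>>7) & 0xff = 29  ←
seq [15+:6] = (word>>15) & 0x3f = 42
err [21+:5] = (word>>21) & 0x1f = 0
prio [26+:6] = (word>>26) & 0x3f = 45

29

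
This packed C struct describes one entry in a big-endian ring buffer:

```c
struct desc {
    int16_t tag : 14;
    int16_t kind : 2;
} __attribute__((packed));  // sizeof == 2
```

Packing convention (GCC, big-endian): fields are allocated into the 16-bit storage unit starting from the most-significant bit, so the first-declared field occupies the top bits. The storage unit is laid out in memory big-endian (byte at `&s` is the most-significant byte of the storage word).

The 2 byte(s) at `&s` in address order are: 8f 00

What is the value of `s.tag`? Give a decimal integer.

-7232

[0]=0x8f [1]=0x00 (big-endian) → word 0x8f00
tag [2+:14] = (word>>2) & 0x3fff = 9152  ←
kind [0+:2] = (word>>0) & 0x3 = 0
tag signed 14b, MSB=1: 9152 - 16384 = -7232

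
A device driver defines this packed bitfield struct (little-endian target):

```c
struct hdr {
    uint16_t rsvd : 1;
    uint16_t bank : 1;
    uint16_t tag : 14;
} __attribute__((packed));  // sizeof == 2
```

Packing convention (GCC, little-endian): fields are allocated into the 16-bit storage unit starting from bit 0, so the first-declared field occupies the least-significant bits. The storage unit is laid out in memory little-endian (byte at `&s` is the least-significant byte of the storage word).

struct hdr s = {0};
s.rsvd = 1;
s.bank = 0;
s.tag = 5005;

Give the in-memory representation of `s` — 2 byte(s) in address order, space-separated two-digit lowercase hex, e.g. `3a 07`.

rsvd (1b) val=1 bits=0x1 at bit 0: 0x0001
bank (1b) val=0 bits=0x0 at bit 1: 0x0001
tag (14b) val=5005 bits=0x138d at bit 2: 0x4e35
word = 0x4e35 → little-endian bytes:
  [0]=0x35  [1]=0x4e

35 4e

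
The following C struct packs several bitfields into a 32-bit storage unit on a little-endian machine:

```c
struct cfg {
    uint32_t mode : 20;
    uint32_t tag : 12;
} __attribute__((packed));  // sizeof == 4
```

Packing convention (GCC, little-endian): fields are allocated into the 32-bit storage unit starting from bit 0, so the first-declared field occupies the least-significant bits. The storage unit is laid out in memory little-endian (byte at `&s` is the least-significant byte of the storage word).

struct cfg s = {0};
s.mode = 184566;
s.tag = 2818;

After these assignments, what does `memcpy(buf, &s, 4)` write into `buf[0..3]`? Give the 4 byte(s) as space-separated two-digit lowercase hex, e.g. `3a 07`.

mode (20b) val=184566 bits=0x2d0f6 at bit 0: 0x0002d0f6
tag (12b) val=2818 bits=0xb02 at bit 20: 0xb022d0f6
word = 0xb022d0f6 → little-endian bytes:
  [0]=0xf6  [1]=0xd0  [2]=0x22  [3]=0xb0

f6 d0 22 b0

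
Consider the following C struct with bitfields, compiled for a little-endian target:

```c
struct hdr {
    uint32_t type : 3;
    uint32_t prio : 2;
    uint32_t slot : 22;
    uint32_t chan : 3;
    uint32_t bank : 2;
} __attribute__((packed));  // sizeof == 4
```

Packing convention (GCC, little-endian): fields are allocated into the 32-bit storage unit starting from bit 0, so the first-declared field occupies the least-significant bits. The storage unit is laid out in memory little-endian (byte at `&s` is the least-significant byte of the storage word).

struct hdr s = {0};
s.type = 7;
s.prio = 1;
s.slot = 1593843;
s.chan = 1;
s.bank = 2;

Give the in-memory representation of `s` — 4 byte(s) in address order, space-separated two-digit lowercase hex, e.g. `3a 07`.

6f 3e 0a 8b

[0+:3] type=7 & 0x7 = 0x7; word=0x00000007
[3+:2] prio=1 & 0x3 = 0x1; word=0x0000000f
[5+:22] slot=1593843 & 0x3fffff = 0x1851f3; word=0x030a3e6f
[27+:3] chan=1 & 0x7 = 0x1; word=0x0b0a3e6f
[30+:2] bank=2 & 0x3 = 0x2; word=0x8b0a3e6f
word = 0x8b0a3e6f → little-endian bytes:
  [0]=0x6f  [1]=0x3e  [2]=0x0a  [3]=0x8b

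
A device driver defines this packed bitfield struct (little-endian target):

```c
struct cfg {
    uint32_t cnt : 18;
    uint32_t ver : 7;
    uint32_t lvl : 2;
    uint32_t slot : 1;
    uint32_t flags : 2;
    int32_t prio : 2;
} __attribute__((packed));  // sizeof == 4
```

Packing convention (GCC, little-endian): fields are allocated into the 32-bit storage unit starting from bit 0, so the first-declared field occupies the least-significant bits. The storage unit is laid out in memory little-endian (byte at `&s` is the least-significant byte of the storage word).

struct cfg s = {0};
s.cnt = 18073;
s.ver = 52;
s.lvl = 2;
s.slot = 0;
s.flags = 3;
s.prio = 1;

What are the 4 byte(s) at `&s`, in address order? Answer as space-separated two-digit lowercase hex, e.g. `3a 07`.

99 46 d0 74

[0+:18] cnt=18073 & 0x3ffff = 0x4699; word=0x00004699
[18+:7] ver=52 & 0x7f = 0x34; word=0x00d04699
[25+:2] lvl=2 & 0x3 = 0x2; word=0x04d04699
[27+:1] slot=0 & 0x1 = 0x0; word=0x04d04699
[28+:2] flags=3 & 0x3 = 0x3; word=0x34d04699
[30+:2] prio=1 & 0x3 = 0x1; word=0x74d04699
word = 0x74d04699 → little-endian bytes:
  [0]=0x99  [1]=0x46  [2]=0xd0  [3]=0x74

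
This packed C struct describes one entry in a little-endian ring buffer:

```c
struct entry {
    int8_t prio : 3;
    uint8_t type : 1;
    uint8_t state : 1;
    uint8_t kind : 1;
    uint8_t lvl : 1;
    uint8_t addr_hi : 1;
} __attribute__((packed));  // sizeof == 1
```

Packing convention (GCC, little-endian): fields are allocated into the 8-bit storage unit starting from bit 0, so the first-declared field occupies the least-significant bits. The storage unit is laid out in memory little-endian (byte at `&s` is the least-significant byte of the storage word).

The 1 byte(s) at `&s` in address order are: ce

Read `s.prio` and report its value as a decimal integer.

-2

[0]=0xce (little-endian) → word 0xce
prio:3 @ bit 0 → (0xce>>0)&0x7 = 0x6  ←
type:1 @ bit 3 → (0xce>>3)&0x1 = 0x1
state:1 @ bit 4 → (0xce>>4)&0x1 = 0x0
kind:1 @ bit 5 → (0xce>>5)&0x1 = 0x0
lvl:1 @ bit 6 → (0xce>>6)&0x1 = 0x1
addr_hi:1 @ bit 7 → (0xce>>7)&0x1 = 0x1
prio signed 3b, MSB=1: 6 - 8 = -2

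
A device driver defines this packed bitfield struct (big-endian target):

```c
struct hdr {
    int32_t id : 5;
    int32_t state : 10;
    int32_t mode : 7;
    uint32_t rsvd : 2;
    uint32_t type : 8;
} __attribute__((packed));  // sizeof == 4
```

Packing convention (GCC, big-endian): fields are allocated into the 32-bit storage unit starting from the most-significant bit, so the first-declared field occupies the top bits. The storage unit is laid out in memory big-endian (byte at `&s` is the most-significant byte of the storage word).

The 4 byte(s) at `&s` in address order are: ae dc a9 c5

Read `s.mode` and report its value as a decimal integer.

[0]=0xae [1]=0xdc [2]=0xa9 [3]=0xc5 (big-endian) → word 0xaedca9c5
id:5 @ bit 27 → (0xaedca9c5>>27)&0x1f = 0x15
state:10 @ bit 17 → (0xaedca9c5>>17)&0x3ff = 0x36e
mode:7 @ bit 10 → (0xaedca9c5>>10)&0x7f = 0x2a  ←
rsvd:2 @ bit 8 → (0xaedca9c5>>8)&0x3 = 0x1
type:8 @ bit 0 → (0xaedca9c5>>0)&0xff = 0xc5
mode signed 7b, MSB=0: value = 42

42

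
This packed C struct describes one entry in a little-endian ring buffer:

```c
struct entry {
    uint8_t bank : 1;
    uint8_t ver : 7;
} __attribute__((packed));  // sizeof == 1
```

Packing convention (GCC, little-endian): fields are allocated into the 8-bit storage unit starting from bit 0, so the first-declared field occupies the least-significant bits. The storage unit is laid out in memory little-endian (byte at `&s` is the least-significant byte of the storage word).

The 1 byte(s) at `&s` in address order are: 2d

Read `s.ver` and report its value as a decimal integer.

22

[0]=0x2d (little-endian) → word 0x2d
bank [0+:1] = (word>>0) & 0x1 = 1
ver [1+:7] = (word>>1) & 0x7f = 22  ←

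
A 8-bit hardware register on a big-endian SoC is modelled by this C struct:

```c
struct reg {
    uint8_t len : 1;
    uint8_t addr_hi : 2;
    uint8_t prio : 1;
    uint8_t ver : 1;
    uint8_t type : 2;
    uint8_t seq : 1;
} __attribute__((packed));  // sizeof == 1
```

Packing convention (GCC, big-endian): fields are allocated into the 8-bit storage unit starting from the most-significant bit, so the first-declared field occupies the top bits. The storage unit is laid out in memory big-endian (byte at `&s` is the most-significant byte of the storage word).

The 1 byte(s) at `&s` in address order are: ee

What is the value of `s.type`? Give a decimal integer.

[0]=0xee (big-endian) → word 0xee
len [7+:1] = (word>>7) & 0x1 = 1
addr_hi [5+:2] = (word>>5) & 0x3 = 3
prio [4+:1] = (word>>4) & 0x1 = 0
ver [3+:1] = (word>>3) & 0x1 = 1
type [1+:2] = (word>>1) & 0x3 = 3  ←
seq [0+:1] = (word>>0) & 0x1 = 0

3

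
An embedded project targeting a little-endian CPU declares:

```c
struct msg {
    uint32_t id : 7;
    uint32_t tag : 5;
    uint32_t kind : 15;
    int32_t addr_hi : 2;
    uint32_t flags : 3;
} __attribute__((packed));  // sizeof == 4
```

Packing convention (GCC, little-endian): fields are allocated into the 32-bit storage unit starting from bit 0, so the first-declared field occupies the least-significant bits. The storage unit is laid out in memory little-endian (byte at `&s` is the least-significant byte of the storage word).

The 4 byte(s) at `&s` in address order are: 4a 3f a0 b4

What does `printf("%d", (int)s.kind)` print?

[0]=0x4a [1]=0x3f [2]=0xa0 [3]=0xb4 (little-endian) → word 0xb4a03f4a
id [0+:7] = (word>>0) & 0x7f = 74
tag [7+:5] = (word>>7) & 0x1f = 30
kind [12+:15] = (word>>12) & 0x7fff = 18947  ←
addr_hi [27+:2] = (word>>27) & 0x3 = 2
flags [29+:3] = (word>>29) & 0x7 = 5

18947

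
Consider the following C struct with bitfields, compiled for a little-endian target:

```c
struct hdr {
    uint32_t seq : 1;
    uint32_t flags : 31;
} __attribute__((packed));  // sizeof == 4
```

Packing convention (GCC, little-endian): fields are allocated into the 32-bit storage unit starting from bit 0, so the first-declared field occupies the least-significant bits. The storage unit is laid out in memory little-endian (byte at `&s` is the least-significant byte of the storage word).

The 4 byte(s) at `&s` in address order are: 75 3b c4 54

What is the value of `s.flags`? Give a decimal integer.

711073210

[0]=0x75 [1]=0x3b [2]=0xc4 [3]=0x54 (little-endian) → word 0x54c43b75
seq [0+:1] = (word>>0) & 0x1 = 1
flags [1+:31] = (word>>1) & 0x7fffffff = 711073210  ←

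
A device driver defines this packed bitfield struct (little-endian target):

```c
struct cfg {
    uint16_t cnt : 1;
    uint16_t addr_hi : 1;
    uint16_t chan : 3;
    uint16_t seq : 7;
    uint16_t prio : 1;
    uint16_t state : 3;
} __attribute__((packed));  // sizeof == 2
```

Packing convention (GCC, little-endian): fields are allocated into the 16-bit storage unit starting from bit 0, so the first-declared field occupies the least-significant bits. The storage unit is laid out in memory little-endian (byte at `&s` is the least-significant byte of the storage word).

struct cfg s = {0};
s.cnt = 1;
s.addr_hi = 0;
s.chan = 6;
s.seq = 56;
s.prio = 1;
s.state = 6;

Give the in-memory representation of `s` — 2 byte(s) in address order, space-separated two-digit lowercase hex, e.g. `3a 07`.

[0+:1] cnt=1 & 0x1 = 0x1; word=0x0001
[1+:1] addr_hi=0 & 0x1 = 0x0; word=0x0001
[2+:3] chan=6 & 0x7 = 0x6; word=0x0019
[5+:7] seq=56 & 0x7f = 0x38; word=0x0719
[12+:1] prio=1 & 0x1 = 0x1; word=0x1719
[13+:3] state=6 & 0x7 = 0x6; word=0xd719
word = 0xd719 → little-endian bytes:
  [0]=0x19  [1]=0xd7

19 d7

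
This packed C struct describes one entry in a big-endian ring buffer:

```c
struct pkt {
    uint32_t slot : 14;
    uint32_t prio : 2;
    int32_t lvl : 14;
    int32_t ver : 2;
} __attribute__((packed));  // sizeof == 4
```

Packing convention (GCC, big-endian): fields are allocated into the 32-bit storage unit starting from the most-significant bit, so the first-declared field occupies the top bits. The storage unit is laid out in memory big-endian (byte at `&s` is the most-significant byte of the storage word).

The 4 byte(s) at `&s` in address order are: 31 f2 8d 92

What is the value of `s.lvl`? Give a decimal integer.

-7324

[0]=0x31 [1]=0xf2 [2]=0x8d [3]=0x92 (big-endian) → word 0x31f28d92
slot:14 @ bit 18 → (0x31f28d92>>18)&0x3fff = 0xc7c
prio:2 @ bit 16 → (0x31f28d92>>16)&0x3 = 0x2
lvl:14 @ bit 2 → (0x31f28d92>>2)&0x3fff = 0x2364  ←
ver:2 @ bit 0 → (0x31f28d92>>0)&0x3 = 0x2
lvl signed 14b, MSB=1: 9060 - 16384 = -7324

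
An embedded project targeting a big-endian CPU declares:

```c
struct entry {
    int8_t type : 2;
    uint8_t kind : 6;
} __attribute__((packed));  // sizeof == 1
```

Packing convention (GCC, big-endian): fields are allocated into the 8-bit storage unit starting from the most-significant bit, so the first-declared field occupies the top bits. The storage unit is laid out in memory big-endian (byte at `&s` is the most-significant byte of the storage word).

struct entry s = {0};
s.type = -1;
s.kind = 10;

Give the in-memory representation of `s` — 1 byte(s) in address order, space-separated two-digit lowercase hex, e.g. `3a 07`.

type (2b) val=-1 bits=0x3 at bit 6: 0xc0
kind (6b) val=10 bits=0xa at bit 0: 0xca
word = 0xca → big-endian bytes:
  [0]=0xca

ca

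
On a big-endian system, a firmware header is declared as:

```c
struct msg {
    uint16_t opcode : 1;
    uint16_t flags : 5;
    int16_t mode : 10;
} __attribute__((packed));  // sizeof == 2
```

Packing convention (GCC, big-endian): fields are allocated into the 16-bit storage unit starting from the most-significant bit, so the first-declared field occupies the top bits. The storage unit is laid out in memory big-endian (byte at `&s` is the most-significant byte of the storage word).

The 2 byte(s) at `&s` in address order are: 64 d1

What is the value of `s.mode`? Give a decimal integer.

[0]=0x64 [1]=0xd1 (big-endian) → word 0x64d1
opcode [15+:1] = (word>>15) & 0x1 = 0
flags [10+:5] = (word>>10) & 0x1f = 25
mode [0+:10] = (word>>0) & 0x3ff = 209  ←
mode signed 10b, MSB=0: value = 209

209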